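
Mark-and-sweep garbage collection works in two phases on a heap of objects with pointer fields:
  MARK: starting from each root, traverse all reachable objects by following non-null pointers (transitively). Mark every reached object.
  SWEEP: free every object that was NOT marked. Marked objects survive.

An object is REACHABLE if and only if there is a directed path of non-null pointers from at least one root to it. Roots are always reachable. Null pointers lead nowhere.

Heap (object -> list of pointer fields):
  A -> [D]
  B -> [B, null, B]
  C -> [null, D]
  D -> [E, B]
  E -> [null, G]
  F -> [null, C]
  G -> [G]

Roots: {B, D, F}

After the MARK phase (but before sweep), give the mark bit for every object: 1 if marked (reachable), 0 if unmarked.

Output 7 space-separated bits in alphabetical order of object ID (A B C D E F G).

Answer: 0 1 1 1 1 1 1

Derivation:
Roots: B D F
Mark B: refs=B null B, marked=B
Mark D: refs=E B, marked=B D
Mark F: refs=null C, marked=B D F
Mark E: refs=null G, marked=B D E F
Mark C: refs=null D, marked=B C D E F
Mark G: refs=G, marked=B C D E F G
Unmarked (collected): A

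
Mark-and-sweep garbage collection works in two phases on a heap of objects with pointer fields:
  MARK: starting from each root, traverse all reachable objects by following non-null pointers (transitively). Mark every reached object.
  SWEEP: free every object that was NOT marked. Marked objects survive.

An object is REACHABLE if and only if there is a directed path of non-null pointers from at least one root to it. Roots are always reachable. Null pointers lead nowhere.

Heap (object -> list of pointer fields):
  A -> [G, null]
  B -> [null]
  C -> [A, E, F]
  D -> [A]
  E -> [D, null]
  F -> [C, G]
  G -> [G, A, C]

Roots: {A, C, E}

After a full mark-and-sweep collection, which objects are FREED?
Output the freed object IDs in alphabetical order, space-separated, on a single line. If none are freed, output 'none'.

Roots: A C E
Mark A: refs=G null, marked=A
Mark C: refs=A E F, marked=A C
Mark E: refs=D null, marked=A C E
Mark G: refs=G A C, marked=A C E G
Mark F: refs=C G, marked=A C E F G
Mark D: refs=A, marked=A C D E F G
Unmarked (collected): B

Answer: B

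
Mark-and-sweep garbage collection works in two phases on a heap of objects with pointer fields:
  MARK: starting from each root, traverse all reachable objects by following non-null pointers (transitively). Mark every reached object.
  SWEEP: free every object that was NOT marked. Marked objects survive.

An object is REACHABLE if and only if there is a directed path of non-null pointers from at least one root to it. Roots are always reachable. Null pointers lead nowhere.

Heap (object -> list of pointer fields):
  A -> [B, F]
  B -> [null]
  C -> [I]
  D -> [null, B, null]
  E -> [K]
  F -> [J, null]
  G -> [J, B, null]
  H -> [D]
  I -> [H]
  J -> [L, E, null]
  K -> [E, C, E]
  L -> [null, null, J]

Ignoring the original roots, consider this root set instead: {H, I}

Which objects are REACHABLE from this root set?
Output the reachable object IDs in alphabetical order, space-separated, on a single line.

Roots: H I
Mark H: refs=D, marked=H
Mark I: refs=H, marked=H I
Mark D: refs=null B null, marked=D H I
Mark B: refs=null, marked=B D H I
Unmarked (collected): A C E F G J K L

Answer: B D H I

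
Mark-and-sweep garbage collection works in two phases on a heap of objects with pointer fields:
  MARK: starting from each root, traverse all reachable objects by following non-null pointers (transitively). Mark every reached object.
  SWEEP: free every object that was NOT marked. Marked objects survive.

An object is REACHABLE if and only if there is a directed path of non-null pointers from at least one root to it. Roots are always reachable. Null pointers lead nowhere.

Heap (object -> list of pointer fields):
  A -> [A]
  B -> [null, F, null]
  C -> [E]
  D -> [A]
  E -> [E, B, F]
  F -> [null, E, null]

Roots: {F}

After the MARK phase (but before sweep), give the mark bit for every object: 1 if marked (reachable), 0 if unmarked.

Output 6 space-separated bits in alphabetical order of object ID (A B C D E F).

Roots: F
Mark F: refs=null E null, marked=F
Mark E: refs=E B F, marked=E F
Mark B: refs=null F null, marked=B E F
Unmarked (collected): A C D

Answer: 0 1 0 0 1 1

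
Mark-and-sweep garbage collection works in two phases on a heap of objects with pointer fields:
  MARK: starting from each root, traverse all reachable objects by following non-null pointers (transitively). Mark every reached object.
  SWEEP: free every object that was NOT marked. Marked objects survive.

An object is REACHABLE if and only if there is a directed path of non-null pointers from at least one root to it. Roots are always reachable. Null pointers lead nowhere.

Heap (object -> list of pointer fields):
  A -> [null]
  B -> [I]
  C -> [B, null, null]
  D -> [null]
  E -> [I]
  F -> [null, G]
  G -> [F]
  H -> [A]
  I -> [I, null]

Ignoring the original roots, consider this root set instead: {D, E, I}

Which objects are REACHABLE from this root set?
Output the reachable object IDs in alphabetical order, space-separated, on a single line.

Answer: D E I

Derivation:
Roots: D E I
Mark D: refs=null, marked=D
Mark E: refs=I, marked=D E
Mark I: refs=I null, marked=D E I
Unmarked (collected): A B C F G H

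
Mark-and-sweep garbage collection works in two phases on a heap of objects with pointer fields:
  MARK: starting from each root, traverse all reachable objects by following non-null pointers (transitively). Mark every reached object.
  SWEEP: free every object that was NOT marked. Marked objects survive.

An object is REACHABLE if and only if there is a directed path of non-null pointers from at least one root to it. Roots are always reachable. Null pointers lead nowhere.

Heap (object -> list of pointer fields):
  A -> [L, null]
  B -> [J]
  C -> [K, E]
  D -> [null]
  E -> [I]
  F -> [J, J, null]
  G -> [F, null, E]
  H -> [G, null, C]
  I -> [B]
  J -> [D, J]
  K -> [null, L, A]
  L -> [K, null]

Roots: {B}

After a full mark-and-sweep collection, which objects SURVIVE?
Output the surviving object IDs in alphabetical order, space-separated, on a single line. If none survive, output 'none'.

Roots: B
Mark B: refs=J, marked=B
Mark J: refs=D J, marked=B J
Mark D: refs=null, marked=B D J
Unmarked (collected): A C E F G H I K L

Answer: B D J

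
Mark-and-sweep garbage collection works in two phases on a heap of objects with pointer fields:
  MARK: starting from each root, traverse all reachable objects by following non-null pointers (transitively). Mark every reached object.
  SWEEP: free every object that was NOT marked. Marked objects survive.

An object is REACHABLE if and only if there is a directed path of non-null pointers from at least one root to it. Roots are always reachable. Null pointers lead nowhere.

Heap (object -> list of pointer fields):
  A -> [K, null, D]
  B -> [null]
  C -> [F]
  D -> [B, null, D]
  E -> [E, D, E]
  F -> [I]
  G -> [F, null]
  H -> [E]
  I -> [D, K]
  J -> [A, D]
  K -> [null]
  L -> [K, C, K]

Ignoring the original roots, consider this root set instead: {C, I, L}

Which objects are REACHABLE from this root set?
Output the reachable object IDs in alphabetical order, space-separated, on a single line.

Roots: C I L
Mark C: refs=F, marked=C
Mark I: refs=D K, marked=C I
Mark L: refs=K C K, marked=C I L
Mark F: refs=I, marked=C F I L
Mark D: refs=B null D, marked=C D F I L
Mark K: refs=null, marked=C D F I K L
Mark B: refs=null, marked=B C D F I K L
Unmarked (collected): A E G H J

Answer: B C D F I K L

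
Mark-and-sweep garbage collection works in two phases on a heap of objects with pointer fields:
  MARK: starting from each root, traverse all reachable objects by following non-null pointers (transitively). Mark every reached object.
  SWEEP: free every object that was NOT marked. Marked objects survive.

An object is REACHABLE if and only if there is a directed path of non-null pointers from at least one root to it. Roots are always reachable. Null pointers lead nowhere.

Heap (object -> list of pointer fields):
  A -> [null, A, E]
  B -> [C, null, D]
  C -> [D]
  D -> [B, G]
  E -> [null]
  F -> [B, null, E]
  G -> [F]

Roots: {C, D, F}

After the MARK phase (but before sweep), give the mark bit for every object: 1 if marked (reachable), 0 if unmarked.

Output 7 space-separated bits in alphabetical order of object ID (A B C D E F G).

Answer: 0 1 1 1 1 1 1

Derivation:
Roots: C D F
Mark C: refs=D, marked=C
Mark D: refs=B G, marked=C D
Mark F: refs=B null E, marked=C D F
Mark B: refs=C null D, marked=B C D F
Mark G: refs=F, marked=B C D F G
Mark E: refs=null, marked=B C D E F G
Unmarked (collected): A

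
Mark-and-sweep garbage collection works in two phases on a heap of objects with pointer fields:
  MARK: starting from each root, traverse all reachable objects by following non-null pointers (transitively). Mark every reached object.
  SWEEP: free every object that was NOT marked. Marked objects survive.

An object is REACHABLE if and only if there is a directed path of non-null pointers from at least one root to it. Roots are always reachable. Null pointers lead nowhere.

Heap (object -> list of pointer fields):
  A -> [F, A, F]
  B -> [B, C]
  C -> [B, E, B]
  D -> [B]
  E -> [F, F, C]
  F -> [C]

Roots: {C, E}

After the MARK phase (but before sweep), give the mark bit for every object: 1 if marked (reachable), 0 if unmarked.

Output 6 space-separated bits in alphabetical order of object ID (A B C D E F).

Answer: 0 1 1 0 1 1

Derivation:
Roots: C E
Mark C: refs=B E B, marked=C
Mark E: refs=F F C, marked=C E
Mark B: refs=B C, marked=B C E
Mark F: refs=C, marked=B C E F
Unmarked (collected): A D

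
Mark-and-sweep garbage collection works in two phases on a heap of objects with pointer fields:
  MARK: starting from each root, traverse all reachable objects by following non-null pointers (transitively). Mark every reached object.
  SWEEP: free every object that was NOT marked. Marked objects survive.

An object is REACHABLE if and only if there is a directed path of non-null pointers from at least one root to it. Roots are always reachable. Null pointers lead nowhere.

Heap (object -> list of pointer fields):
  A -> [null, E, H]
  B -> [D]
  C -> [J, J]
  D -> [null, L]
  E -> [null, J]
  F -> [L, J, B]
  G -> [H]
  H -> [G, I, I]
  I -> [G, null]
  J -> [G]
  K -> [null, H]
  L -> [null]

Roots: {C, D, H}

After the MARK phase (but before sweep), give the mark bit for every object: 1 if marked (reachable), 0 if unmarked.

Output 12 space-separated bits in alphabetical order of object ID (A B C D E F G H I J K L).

Answer: 0 0 1 1 0 0 1 1 1 1 0 1

Derivation:
Roots: C D H
Mark C: refs=J J, marked=C
Mark D: refs=null L, marked=C D
Mark H: refs=G I I, marked=C D H
Mark J: refs=G, marked=C D H J
Mark L: refs=null, marked=C D H J L
Mark G: refs=H, marked=C D G H J L
Mark I: refs=G null, marked=C D G H I J L
Unmarked (collected): A B E F K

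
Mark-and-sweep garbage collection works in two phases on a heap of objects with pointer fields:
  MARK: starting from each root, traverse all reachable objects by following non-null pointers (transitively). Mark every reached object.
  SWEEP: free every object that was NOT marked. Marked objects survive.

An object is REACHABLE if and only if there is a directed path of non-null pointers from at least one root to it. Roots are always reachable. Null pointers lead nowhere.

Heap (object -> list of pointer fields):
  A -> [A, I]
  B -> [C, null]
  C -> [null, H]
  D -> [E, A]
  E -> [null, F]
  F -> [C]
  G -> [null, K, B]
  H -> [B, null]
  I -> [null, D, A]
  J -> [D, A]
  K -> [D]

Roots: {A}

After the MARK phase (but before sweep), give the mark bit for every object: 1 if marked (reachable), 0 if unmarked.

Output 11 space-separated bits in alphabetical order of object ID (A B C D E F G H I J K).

Answer: 1 1 1 1 1 1 0 1 1 0 0

Derivation:
Roots: A
Mark A: refs=A I, marked=A
Mark I: refs=null D A, marked=A I
Mark D: refs=E A, marked=A D I
Mark E: refs=null F, marked=A D E I
Mark F: refs=C, marked=A D E F I
Mark C: refs=null H, marked=A C D E F I
Mark H: refs=B null, marked=A C D E F H I
Mark B: refs=C null, marked=A B C D E F H I
Unmarked (collected): G J K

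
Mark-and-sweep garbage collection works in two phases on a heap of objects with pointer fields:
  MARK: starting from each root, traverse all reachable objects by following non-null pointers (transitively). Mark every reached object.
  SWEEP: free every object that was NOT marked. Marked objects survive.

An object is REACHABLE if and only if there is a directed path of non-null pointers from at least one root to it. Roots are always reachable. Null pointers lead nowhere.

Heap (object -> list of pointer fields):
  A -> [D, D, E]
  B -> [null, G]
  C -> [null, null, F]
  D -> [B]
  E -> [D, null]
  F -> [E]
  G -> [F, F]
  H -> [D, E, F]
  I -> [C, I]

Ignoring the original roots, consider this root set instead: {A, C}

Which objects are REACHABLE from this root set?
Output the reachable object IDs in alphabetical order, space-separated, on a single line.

Roots: A C
Mark A: refs=D D E, marked=A
Mark C: refs=null null F, marked=A C
Mark D: refs=B, marked=A C D
Mark E: refs=D null, marked=A C D E
Mark F: refs=E, marked=A C D E F
Mark B: refs=null G, marked=A B C D E F
Mark G: refs=F F, marked=A B C D E F G
Unmarked (collected): H I

Answer: A B C D E F G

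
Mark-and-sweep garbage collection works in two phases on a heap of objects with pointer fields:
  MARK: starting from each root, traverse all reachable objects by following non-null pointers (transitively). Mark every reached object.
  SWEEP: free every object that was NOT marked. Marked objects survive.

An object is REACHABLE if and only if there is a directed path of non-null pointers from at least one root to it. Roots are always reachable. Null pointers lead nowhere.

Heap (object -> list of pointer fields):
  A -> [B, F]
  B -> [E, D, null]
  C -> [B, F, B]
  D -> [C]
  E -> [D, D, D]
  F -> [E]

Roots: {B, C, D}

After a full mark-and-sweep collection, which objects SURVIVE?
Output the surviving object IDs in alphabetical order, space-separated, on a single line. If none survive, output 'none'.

Answer: B C D E F

Derivation:
Roots: B C D
Mark B: refs=E D null, marked=B
Mark C: refs=B F B, marked=B C
Mark D: refs=C, marked=B C D
Mark E: refs=D D D, marked=B C D E
Mark F: refs=E, marked=B C D E F
Unmarked (collected): A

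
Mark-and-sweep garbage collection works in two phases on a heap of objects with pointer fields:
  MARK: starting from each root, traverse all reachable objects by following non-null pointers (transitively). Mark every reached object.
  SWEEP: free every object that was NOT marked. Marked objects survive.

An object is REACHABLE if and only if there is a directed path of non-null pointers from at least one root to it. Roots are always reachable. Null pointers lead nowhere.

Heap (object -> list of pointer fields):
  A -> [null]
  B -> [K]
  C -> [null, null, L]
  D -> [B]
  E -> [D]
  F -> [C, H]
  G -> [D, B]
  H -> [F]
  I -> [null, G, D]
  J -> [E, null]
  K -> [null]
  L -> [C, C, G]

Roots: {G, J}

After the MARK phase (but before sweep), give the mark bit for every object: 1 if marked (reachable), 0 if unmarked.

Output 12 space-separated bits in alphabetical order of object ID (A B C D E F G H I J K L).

Answer: 0 1 0 1 1 0 1 0 0 1 1 0

Derivation:
Roots: G J
Mark G: refs=D B, marked=G
Mark J: refs=E null, marked=G J
Mark D: refs=B, marked=D G J
Mark B: refs=K, marked=B D G J
Mark E: refs=D, marked=B D E G J
Mark K: refs=null, marked=B D E G J K
Unmarked (collected): A C F H I L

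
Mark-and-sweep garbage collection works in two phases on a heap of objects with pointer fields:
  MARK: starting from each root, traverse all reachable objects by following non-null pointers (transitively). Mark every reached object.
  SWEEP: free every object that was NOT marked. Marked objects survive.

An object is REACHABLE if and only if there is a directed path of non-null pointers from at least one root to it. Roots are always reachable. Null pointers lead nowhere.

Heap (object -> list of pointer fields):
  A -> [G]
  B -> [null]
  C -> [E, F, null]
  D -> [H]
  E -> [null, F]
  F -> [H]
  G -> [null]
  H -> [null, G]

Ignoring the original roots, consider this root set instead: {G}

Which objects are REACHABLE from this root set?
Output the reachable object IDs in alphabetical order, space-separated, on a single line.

Answer: G

Derivation:
Roots: G
Mark G: refs=null, marked=G
Unmarked (collected): A B C D E F H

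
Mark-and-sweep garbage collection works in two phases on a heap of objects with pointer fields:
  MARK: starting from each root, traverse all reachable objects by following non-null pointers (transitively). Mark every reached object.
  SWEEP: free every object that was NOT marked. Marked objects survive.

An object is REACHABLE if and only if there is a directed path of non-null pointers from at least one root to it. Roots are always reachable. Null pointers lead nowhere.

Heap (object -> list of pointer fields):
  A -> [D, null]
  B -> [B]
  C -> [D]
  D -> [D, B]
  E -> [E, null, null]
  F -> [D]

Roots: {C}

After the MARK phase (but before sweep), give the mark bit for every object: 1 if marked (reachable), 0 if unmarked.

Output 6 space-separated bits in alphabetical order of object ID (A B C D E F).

Roots: C
Mark C: refs=D, marked=C
Mark D: refs=D B, marked=C D
Mark B: refs=B, marked=B C D
Unmarked (collected): A E F

Answer: 0 1 1 1 0 0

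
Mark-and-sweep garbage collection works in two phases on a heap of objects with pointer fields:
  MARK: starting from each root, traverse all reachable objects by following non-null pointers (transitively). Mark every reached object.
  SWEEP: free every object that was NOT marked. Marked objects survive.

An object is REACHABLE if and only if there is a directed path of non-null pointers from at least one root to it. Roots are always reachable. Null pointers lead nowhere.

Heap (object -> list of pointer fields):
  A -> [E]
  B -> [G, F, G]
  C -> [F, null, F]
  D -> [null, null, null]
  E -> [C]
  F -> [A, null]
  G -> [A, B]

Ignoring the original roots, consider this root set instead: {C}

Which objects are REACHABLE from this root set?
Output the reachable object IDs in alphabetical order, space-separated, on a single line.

Answer: A C E F

Derivation:
Roots: C
Mark C: refs=F null F, marked=C
Mark F: refs=A null, marked=C F
Mark A: refs=E, marked=A C F
Mark E: refs=C, marked=A C E F
Unmarked (collected): B D G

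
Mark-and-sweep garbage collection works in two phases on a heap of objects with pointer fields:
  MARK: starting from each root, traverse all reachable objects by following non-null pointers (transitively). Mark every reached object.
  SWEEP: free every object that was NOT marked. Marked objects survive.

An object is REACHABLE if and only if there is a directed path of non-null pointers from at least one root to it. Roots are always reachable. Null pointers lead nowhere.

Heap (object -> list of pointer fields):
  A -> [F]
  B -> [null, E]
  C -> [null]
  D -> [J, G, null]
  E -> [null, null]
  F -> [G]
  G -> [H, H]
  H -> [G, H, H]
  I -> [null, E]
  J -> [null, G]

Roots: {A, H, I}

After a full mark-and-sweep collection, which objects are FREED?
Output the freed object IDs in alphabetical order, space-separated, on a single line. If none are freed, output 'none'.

Answer: B C D J

Derivation:
Roots: A H I
Mark A: refs=F, marked=A
Mark H: refs=G H H, marked=A H
Mark I: refs=null E, marked=A H I
Mark F: refs=G, marked=A F H I
Mark G: refs=H H, marked=A F G H I
Mark E: refs=null null, marked=A E F G H I
Unmarked (collected): B C D J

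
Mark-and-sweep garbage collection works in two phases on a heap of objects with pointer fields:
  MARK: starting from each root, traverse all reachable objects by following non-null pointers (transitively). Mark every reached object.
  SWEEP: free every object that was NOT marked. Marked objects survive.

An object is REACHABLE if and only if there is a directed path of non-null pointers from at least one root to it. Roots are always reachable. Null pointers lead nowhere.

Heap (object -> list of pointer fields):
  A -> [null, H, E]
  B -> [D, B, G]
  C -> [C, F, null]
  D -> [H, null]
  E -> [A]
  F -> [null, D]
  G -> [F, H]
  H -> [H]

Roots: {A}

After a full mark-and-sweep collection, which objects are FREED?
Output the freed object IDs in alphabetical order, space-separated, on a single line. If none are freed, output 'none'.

Roots: A
Mark A: refs=null H E, marked=A
Mark H: refs=H, marked=A H
Mark E: refs=A, marked=A E H
Unmarked (collected): B C D F G

Answer: B C D F G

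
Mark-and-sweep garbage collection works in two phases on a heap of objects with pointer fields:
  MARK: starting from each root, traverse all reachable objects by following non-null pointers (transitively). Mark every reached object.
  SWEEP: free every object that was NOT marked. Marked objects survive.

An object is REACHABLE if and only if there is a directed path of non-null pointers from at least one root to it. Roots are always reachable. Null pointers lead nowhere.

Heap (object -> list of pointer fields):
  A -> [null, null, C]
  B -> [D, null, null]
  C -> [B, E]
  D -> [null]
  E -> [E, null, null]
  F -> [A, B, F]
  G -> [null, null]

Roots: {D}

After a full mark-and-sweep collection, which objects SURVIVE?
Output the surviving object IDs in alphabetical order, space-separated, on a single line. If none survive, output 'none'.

Answer: D

Derivation:
Roots: D
Mark D: refs=null, marked=D
Unmarked (collected): A B C E F G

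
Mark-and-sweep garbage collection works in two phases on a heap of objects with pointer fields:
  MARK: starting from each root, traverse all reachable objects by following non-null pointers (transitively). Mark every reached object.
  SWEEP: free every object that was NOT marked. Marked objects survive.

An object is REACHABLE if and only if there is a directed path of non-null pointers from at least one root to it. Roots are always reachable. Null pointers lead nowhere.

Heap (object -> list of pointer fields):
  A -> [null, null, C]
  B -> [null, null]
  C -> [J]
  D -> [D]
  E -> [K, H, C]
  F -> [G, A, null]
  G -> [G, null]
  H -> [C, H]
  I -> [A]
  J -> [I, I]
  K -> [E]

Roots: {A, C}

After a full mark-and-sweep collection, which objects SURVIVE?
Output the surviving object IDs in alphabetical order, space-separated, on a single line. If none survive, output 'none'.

Answer: A C I J

Derivation:
Roots: A C
Mark A: refs=null null C, marked=A
Mark C: refs=J, marked=A C
Mark J: refs=I I, marked=A C J
Mark I: refs=A, marked=A C I J
Unmarked (collected): B D E F G H K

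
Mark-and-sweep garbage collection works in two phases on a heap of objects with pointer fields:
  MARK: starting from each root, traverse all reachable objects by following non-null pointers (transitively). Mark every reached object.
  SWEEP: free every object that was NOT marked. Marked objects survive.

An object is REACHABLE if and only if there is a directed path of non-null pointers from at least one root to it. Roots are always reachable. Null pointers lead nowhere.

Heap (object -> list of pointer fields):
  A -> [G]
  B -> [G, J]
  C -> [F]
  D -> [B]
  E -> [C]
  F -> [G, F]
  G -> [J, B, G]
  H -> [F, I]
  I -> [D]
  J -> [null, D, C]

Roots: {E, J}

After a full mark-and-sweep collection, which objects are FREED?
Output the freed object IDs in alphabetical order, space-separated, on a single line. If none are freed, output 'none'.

Roots: E J
Mark E: refs=C, marked=E
Mark J: refs=null D C, marked=E J
Mark C: refs=F, marked=C E J
Mark D: refs=B, marked=C D E J
Mark F: refs=G F, marked=C D E F J
Mark B: refs=G J, marked=B C D E F J
Mark G: refs=J B G, marked=B C D E F G J
Unmarked (collected): A H I

Answer: A H I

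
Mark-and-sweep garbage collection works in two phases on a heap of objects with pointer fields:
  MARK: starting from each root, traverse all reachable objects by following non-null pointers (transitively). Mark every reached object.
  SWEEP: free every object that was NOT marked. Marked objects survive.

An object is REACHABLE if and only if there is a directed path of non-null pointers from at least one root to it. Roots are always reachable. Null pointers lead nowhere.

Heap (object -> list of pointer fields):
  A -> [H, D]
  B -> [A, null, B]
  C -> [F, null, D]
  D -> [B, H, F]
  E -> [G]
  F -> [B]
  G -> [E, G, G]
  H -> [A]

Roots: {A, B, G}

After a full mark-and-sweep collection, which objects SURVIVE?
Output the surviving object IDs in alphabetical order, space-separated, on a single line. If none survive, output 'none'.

Answer: A B D E F G H

Derivation:
Roots: A B G
Mark A: refs=H D, marked=A
Mark B: refs=A null B, marked=A B
Mark G: refs=E G G, marked=A B G
Mark H: refs=A, marked=A B G H
Mark D: refs=B H F, marked=A B D G H
Mark E: refs=G, marked=A B D E G H
Mark F: refs=B, marked=A B D E F G H
Unmarked (collected): C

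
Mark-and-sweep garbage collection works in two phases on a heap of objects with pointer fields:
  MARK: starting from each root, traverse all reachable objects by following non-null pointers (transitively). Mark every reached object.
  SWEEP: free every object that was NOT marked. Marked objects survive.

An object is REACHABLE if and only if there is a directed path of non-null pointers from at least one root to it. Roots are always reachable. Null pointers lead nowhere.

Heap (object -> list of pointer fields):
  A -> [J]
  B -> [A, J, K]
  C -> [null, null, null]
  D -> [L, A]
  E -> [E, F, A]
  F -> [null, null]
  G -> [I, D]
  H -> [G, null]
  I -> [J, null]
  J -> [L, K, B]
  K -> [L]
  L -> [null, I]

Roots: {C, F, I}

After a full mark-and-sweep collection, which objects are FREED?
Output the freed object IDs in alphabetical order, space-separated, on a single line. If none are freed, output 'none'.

Roots: C F I
Mark C: refs=null null null, marked=C
Mark F: refs=null null, marked=C F
Mark I: refs=J null, marked=C F I
Mark J: refs=L K B, marked=C F I J
Mark L: refs=null I, marked=C F I J L
Mark K: refs=L, marked=C F I J K L
Mark B: refs=A J K, marked=B C F I J K L
Mark A: refs=J, marked=A B C F I J K L
Unmarked (collected): D E G H

Answer: D E G H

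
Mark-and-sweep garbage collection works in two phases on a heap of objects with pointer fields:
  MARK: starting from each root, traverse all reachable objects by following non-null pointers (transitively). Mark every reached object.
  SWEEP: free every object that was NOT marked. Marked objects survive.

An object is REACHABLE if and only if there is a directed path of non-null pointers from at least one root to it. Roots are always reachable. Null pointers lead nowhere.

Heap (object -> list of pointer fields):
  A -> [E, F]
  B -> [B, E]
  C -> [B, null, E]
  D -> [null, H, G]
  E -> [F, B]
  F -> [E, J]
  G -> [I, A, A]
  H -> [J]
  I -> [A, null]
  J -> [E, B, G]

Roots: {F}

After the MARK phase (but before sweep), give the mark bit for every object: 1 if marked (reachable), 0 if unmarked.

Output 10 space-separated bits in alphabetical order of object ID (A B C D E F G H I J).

Answer: 1 1 0 0 1 1 1 0 1 1

Derivation:
Roots: F
Mark F: refs=E J, marked=F
Mark E: refs=F B, marked=E F
Mark J: refs=E B G, marked=E F J
Mark B: refs=B E, marked=B E F J
Mark G: refs=I A A, marked=B E F G J
Mark I: refs=A null, marked=B E F G I J
Mark A: refs=E F, marked=A B E F G I J
Unmarked (collected): C D H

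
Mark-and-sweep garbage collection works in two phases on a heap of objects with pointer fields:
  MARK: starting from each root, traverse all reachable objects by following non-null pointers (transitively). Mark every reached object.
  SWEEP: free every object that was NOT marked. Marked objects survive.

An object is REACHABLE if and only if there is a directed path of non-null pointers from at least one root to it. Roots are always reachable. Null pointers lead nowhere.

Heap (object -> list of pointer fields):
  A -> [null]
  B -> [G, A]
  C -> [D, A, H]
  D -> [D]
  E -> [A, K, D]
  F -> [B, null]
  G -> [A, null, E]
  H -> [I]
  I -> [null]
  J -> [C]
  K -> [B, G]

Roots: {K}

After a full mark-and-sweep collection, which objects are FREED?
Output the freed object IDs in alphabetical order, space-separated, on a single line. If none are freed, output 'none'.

Roots: K
Mark K: refs=B G, marked=K
Mark B: refs=G A, marked=B K
Mark G: refs=A null E, marked=B G K
Mark A: refs=null, marked=A B G K
Mark E: refs=A K D, marked=A B E G K
Mark D: refs=D, marked=A B D E G K
Unmarked (collected): C F H I J

Answer: C F H I J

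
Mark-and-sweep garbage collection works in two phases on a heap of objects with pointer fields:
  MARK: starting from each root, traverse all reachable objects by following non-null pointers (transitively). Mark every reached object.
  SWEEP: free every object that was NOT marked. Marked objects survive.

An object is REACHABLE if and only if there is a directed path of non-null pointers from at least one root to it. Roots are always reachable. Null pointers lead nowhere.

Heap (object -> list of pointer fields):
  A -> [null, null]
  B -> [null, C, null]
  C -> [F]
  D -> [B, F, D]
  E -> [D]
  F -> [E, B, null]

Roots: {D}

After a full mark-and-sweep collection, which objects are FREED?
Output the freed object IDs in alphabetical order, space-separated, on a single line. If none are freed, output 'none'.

Answer: A

Derivation:
Roots: D
Mark D: refs=B F D, marked=D
Mark B: refs=null C null, marked=B D
Mark F: refs=E B null, marked=B D F
Mark C: refs=F, marked=B C D F
Mark E: refs=D, marked=B C D E F
Unmarked (collected): A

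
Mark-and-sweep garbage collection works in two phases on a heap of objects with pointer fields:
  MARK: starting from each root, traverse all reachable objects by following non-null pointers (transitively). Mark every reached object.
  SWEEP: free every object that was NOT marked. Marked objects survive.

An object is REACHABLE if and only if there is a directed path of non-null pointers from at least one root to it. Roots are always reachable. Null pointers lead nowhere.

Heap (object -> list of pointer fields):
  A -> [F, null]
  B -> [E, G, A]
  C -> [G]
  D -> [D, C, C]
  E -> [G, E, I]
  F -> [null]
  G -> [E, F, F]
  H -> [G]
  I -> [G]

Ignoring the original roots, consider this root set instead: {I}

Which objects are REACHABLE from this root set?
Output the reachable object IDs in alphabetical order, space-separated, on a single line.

Roots: I
Mark I: refs=G, marked=I
Mark G: refs=E F F, marked=G I
Mark E: refs=G E I, marked=E G I
Mark F: refs=null, marked=E F G I
Unmarked (collected): A B C D H

Answer: E F G I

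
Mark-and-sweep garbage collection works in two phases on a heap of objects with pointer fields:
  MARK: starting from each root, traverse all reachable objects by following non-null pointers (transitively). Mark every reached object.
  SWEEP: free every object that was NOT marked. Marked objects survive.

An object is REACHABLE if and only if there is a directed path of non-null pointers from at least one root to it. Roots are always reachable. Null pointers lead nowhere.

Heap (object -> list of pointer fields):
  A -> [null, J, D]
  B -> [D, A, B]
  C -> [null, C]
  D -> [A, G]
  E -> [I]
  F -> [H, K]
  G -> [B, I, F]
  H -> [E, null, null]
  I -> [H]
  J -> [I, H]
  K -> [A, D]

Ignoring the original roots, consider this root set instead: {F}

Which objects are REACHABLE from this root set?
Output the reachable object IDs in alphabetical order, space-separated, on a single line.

Roots: F
Mark F: refs=H K, marked=F
Mark H: refs=E null null, marked=F H
Mark K: refs=A D, marked=F H K
Mark E: refs=I, marked=E F H K
Mark A: refs=null J D, marked=A E F H K
Mark D: refs=A G, marked=A D E F H K
Mark I: refs=H, marked=A D E F H I K
Mark J: refs=I H, marked=A D E F H I J K
Mark G: refs=B I F, marked=A D E F G H I J K
Mark B: refs=D A B, marked=A B D E F G H I J K
Unmarked (collected): C

Answer: A B D E F G H I J K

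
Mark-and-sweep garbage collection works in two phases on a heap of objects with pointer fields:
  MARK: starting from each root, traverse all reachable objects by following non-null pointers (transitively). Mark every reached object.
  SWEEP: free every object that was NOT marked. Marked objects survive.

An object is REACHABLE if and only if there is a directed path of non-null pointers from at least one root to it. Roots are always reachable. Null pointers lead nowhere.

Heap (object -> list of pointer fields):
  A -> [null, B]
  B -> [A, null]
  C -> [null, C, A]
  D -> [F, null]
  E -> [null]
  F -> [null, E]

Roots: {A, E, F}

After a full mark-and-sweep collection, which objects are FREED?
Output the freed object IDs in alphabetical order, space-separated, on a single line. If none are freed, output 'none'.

Answer: C D

Derivation:
Roots: A E F
Mark A: refs=null B, marked=A
Mark E: refs=null, marked=A E
Mark F: refs=null E, marked=A E F
Mark B: refs=A null, marked=A B E F
Unmarked (collected): C D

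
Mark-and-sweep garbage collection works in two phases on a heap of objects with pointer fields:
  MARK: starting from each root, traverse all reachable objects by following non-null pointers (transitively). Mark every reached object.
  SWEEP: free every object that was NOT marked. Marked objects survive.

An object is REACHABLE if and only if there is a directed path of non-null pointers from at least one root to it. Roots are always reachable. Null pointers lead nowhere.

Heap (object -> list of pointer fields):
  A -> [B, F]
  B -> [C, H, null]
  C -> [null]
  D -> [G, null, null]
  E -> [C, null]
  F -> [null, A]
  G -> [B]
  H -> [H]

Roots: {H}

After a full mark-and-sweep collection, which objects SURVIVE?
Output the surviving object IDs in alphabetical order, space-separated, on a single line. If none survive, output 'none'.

Roots: H
Mark H: refs=H, marked=H
Unmarked (collected): A B C D E F G

Answer: H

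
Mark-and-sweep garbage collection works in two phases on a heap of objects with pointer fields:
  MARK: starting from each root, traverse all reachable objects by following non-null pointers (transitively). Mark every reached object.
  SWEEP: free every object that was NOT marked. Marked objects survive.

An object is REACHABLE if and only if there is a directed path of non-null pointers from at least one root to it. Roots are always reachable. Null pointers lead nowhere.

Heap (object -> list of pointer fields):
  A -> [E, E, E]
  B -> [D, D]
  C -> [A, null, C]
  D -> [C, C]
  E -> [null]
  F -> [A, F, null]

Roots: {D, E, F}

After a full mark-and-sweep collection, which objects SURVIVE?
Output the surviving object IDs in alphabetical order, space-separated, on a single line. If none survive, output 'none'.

Answer: A C D E F

Derivation:
Roots: D E F
Mark D: refs=C C, marked=D
Mark E: refs=null, marked=D E
Mark F: refs=A F null, marked=D E F
Mark C: refs=A null C, marked=C D E F
Mark A: refs=E E E, marked=A C D E F
Unmarked (collected): B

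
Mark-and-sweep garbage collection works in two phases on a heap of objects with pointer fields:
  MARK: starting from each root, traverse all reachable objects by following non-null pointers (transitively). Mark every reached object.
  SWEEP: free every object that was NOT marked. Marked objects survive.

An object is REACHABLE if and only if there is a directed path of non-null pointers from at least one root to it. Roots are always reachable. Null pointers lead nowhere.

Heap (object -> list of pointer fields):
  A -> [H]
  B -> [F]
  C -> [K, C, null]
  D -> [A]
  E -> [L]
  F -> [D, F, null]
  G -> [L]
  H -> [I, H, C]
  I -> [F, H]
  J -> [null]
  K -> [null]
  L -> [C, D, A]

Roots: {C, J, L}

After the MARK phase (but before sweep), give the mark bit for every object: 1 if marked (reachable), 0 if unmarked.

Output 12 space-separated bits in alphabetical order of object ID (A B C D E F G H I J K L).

Roots: C J L
Mark C: refs=K C null, marked=C
Mark J: refs=null, marked=C J
Mark L: refs=C D A, marked=C J L
Mark K: refs=null, marked=C J K L
Mark D: refs=A, marked=C D J K L
Mark A: refs=H, marked=A C D J K L
Mark H: refs=I H C, marked=A C D H J K L
Mark I: refs=F H, marked=A C D H I J K L
Mark F: refs=D F null, marked=A C D F H I J K L
Unmarked (collected): B E G

Answer: 1 0 1 1 0 1 0 1 1 1 1 1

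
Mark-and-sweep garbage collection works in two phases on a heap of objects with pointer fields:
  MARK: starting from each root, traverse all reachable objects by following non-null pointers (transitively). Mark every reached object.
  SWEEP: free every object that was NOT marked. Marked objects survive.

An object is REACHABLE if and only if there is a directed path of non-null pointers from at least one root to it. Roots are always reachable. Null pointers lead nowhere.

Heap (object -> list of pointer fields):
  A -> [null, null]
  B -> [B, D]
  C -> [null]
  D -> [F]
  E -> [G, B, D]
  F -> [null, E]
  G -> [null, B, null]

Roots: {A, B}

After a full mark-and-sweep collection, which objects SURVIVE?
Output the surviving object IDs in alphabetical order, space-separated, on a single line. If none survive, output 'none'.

Answer: A B D E F G

Derivation:
Roots: A B
Mark A: refs=null null, marked=A
Mark B: refs=B D, marked=A B
Mark D: refs=F, marked=A B D
Mark F: refs=null E, marked=A B D F
Mark E: refs=G B D, marked=A B D E F
Mark G: refs=null B null, marked=A B D E F G
Unmarked (collected): C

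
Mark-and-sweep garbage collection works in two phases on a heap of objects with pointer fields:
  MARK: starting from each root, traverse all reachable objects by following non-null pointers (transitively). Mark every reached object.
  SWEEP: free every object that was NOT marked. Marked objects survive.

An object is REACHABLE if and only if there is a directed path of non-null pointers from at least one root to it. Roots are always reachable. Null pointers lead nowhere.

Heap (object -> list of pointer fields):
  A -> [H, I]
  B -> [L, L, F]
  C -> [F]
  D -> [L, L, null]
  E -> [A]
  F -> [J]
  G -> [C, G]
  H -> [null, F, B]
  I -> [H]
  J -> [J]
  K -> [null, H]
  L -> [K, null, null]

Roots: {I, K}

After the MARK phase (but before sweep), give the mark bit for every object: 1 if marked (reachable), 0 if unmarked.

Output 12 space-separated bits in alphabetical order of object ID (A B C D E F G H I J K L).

Roots: I K
Mark I: refs=H, marked=I
Mark K: refs=null H, marked=I K
Mark H: refs=null F B, marked=H I K
Mark F: refs=J, marked=F H I K
Mark B: refs=L L F, marked=B F H I K
Mark J: refs=J, marked=B F H I J K
Mark L: refs=K null null, marked=B F H I J K L
Unmarked (collected): A C D E G

Answer: 0 1 0 0 0 1 0 1 1 1 1 1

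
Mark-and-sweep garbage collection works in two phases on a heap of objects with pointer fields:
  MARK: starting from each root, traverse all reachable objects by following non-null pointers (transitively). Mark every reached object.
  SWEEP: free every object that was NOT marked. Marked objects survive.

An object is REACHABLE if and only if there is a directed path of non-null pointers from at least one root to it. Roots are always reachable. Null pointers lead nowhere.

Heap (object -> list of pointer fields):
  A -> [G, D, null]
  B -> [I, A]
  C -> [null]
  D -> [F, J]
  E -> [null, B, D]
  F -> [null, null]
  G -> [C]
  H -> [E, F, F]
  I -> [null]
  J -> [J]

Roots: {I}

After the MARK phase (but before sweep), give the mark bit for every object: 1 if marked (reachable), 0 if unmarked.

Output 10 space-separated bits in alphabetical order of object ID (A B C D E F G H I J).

Roots: I
Mark I: refs=null, marked=I
Unmarked (collected): A B C D E F G H J

Answer: 0 0 0 0 0 0 0 0 1 0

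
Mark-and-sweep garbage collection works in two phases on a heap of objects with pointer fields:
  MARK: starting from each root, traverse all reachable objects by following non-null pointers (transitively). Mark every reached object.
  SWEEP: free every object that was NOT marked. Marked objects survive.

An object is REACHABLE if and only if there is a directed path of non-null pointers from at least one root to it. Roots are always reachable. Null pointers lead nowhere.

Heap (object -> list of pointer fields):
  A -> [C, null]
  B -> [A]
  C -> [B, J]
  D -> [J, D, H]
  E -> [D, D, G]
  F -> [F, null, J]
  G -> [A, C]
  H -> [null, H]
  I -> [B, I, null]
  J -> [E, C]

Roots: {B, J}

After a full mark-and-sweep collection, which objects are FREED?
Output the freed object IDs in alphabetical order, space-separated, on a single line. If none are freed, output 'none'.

Roots: B J
Mark B: refs=A, marked=B
Mark J: refs=E C, marked=B J
Mark A: refs=C null, marked=A B J
Mark E: refs=D D G, marked=A B E J
Mark C: refs=B J, marked=A B C E J
Mark D: refs=J D H, marked=A B C D E J
Mark G: refs=A C, marked=A B C D E G J
Mark H: refs=null H, marked=A B C D E G H J
Unmarked (collected): F I

Answer: F I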